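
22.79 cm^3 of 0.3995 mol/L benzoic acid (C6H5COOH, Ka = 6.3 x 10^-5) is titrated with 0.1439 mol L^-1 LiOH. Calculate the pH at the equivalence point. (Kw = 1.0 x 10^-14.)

n(C6H5COOH) = 0.3995 x 0.02279 = 0.009105 mol; V(LiOH) at equivalence = 0.009105/0.1439 = 0.06327 L.
At equivalence all the acid is converted to C6H5COO-; total volume = 0.02279 + 0.06327 = 0.08606 L, so [C6H5COO-] = 0.009105/0.08606 = 0.1058 M.
Kb = Kw/Ka = 1.0e-14 / 6.3 x 10^-5 = 1.59e-10.
[OH^-] = sqrt(Kb x [C6H5COO-]) = sqrt(1.59e-10 x 0.1058) = 4.10e-6 M.
pOH = 5.39, so pH = 14.00 - 5.39 = 8.61.

8.61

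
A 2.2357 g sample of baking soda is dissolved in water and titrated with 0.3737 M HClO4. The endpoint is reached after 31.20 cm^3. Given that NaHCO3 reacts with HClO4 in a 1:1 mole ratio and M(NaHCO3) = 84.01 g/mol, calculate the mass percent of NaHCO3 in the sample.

43.8%

n(HClO4) = 0.3737 x 0.03120 = 0.01166 mol.
n(NaHCO3) = 0.01166 / 1 = 0.01166 mol.
mass of NaHCO3 = 0.01166 x 84.01 = 0.9795 g.
% purity = 0.9795 / 2.2357 x 100 = 43.8%.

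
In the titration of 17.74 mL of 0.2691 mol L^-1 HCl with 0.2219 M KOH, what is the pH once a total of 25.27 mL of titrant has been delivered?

12.29

n(acid) = 0.2691 x 0.01774 = 0.004774 mol; n(KOH) added = 0.2219 x 0.02527 = 0.005607 mol.
Base is in excess by 0.005607 - 0.004774 = 0.0008336 mol in a total volume of 0.04301 L.
[OH^-] = 0.0008336/0.04301 = 0.01938 M, so pOH = 1.71 and pH = 14.00 - 1.71 = 12.29.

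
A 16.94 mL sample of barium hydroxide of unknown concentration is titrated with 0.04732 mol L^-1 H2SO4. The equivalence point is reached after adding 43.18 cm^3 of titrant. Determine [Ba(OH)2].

0.121 M

n(H2SO4) delivered = 0.04732 x 0.04318 = 0.002043 mol.
For a 1:1 reaction, n(Ba(OH)2) = 0.002043 mol.
[Ba(OH)2] = 0.002043 mol / 0.01694 L = 0.121 M.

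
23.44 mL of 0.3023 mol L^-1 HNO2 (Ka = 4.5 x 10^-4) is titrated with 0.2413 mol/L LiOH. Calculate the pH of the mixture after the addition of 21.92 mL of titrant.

Initial n(HNO2) = 0.3023 x 0.02344 = 0.007086 mol.
n(LiOH) added = 0.2413 x 0.02192 = 0.005289 mol, converting that many moles of HNO2 to NO2-.
Remaining n(HNO2) = 0.001797 mol; n(NO2-) = 0.005289 mol.
By Henderson-Hasselbalch, pH = pKa + log([A^-]/[HA]) = 3.35 + log(0.005289/0.001797) = 3.35 + (+0.47) = 3.82.

3.82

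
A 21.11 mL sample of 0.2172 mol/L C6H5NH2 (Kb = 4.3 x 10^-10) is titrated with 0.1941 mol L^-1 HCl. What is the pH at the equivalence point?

2.81

n(C6H5NH2) = 0.2172 x 0.02111 = 0.004585 mol; V(HCl) at equivalence = 0.004585/0.1941 = 0.02362 L.
At equivalence the base is fully converted to C6H5NH3+; total volume = 0.04473 L, so [C6H5NH3+] = 0.004585/0.04473 = 0.1025 M.
Ka(C6H5NH3+) = Kw/Kb = 1.0e-14 / 4.3 x 10^-10 = 2.33e-5.
[H^+] = sqrt(Ka x [C6H5NH3+]) = sqrt(2.33e-5 x 0.1025) = 0.00154 M.
pH = -log(0.00154) = 2.81.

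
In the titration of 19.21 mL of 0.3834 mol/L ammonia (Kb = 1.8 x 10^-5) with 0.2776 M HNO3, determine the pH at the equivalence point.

5.02

n(NH3) = 0.3834 x 0.01921 = 0.007365 mol; V(HNO3) at equivalence = 0.007365/0.2776 = 0.02653 L.
At equivalence the base is fully converted to NH4+; total volume = 0.04574 L, so [NH4+] = 0.007365/0.04574 = 0.1610 M.
Ka(NH4+) = Kw/Kb = 1.0e-14 / 1.8 x 10^-5 = 5.56e-10.
[H^+] = sqrt(Ka x [NH4+]) = sqrt(5.56e-10 x 0.1610) = 9.46e-6 M.
pH = -log(9.46e-6) = 5.02.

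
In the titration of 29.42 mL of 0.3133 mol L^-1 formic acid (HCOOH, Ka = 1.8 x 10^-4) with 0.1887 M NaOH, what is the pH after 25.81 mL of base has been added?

Initial n(HCOOH) = 0.3133 x 0.02942 = 0.009217 mol.
n(NaOH) added = 0.1887 x 0.02581 = 0.004870 mol, converting that many moles of HCOOH to HCOO-.
Remaining n(HCOOH) = 0.004347 mol; n(HCOO-) = 0.004870 mol.
By Henderson-Hasselbalch, pH = pKa + log([A^-]/[HA]) = 3.74 + log(0.004870/0.004347) = 3.74 + (+0.05) = 3.79.

3.79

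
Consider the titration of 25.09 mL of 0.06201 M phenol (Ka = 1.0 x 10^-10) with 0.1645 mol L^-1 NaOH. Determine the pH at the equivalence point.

11.33

n(C6H5OH) = 0.06201 x 0.02509 = 0.001556 mol; V(NaOH) at equivalence = 0.001556/0.1645 = 0.009458 L.
At equivalence all the acid is converted to C6H5O-; total volume = 0.02509 + 0.009458 = 0.03455 L, so [C6H5O-] = 0.001556/0.03455 = 0.04503 M.
Kb = Kw/Ka = 1.0e-14 / 1.0 x 10^-10 = 0.000100.
[OH^-] = sqrt(Kb x [C6H5O-]) = sqrt(0.000100 x 0.04503) = 0.00212 M.
pOH = 2.67, so pH = 14.00 - 2.67 = 11.33.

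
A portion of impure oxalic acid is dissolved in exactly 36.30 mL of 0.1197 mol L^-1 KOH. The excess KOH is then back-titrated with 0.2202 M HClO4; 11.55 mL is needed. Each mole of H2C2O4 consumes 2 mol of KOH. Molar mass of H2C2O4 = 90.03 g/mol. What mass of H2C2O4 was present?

Total n(KOH) added = 0.1197 x 0.03630 = 0.004345 mol.
n(HClO4) used = 0.2202 x 0.01155 = 0.002543 mol, which equals the excess n(KOH).
So n(KOH) consumed by the sample = 0.004345 - 0.002543 = 0.001802 mol.
n(H2C2O4) = 0.001802 / 2 = 0.0009009 mol.
mass = 0.0009009 mol x 90.03 g/mol = 0.0811 g.

0.0811 g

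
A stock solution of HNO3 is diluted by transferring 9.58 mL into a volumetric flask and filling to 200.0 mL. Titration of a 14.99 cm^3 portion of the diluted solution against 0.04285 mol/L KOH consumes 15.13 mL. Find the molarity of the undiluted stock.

n(KOH) = 0.04285 x 0.01513 = 0.0006483 mol.
n(HNO3) in the aliquot = 0.0006483 mol.
[diluted HNO3] = 0.0006483 / 0.01499 = 0.04325 M.
Dilution factor = 200.0/9.580 = 20.88, so [stock] = 0.04325 x 20.88 = 0.903 M.

0.903 M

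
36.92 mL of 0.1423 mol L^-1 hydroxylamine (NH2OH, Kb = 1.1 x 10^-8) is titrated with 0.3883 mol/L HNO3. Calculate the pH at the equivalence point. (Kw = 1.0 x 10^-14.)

3.51

n(NH2OH) = 0.1423 x 0.03692 = 0.005254 mol; V(HNO3) at equivalence = 0.005254/0.3883 = 0.01353 L.
At equivalence the base is fully converted to NH3OH+; total volume = 0.05045 L, so [NH3OH+] = 0.005254/0.05045 = 0.1041 M.
Ka(NH3OH+) = Kw/Kb = 1.0e-14 / 1.1 x 10^-8 = 9.09e-7.
[H^+] = sqrt(Ka x [NH3OH+]) = sqrt(9.09e-7 x 0.1041) = 0.000308 M.
pH = -log(0.000308) = 3.51.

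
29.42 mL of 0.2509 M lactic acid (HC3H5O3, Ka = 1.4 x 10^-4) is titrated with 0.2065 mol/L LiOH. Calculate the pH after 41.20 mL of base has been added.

12.20

n(acid) = 0.2509 x 0.02942 = 0.007381 mol; n(LiOH) added = 0.2065 x 0.04120 = 0.008508 mol.
Base is in excess by 0.008508 - 0.007381 = 0.001126 mol in a total volume of 0.07062 L.
[OH^-] = 0.001126/0.07062 = 0.01595 M, so pOH = 1.80 and pH = 14.00 - 1.80 = 12.20.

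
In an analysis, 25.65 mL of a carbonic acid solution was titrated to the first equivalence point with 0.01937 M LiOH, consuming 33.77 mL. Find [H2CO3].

n(LiOH) = 0.01937 x 0.03377 = 0.0006541 mol.
At the first equivalence point, 1 mol OH^- react per mol H2CO3, so n(H2CO3) = 0.0006541 / 1 = 0.0006541 mol.
[H2CO3] = 0.0006541 / 0.02565 L = 0.0255 M.

0.0255 M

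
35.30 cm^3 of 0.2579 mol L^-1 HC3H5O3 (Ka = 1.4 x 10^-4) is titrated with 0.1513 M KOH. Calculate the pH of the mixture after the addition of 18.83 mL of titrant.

3.51

Initial n(HC3H5O3) = 0.2579 x 0.03530 = 0.009104 mol.
n(KOH) added = 0.1513 x 0.01883 = 0.002849 mol, converting that many moles of HC3H5O3 to C3H5O3-.
Remaining n(HC3H5O3) = 0.006255 mol; n(C3H5O3-) = 0.002849 mol.
By Henderson-Hasselbalch, pH = pKa + log([A^-]/[HA]) = 3.85 + log(0.002849/0.006255) = 3.85 + (-0.34) = 3.51.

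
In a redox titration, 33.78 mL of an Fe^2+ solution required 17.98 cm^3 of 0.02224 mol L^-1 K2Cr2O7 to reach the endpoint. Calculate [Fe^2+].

n(K2Cr2O7) = 0.02224 x 0.01798 = 0.0003999 mol.
From the balanced equation, 1 mol K2Cr2O7 reacts with 6 mol Fe^2+, so n(Fe^2+) = 0.0003999 x 6/1 = 0.002399 mol.
[Fe^2+] = 0.002399 / 0.03378 L = 0.0710 M.

0.0710 M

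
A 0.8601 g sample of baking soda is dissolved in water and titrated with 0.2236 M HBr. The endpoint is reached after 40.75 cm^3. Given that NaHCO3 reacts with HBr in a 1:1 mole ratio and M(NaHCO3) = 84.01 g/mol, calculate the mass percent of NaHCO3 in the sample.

n(HBr) = 0.2236 x 0.04075 = 0.009112 mol.
n(NaHCO3) = 0.009112 / 1 = 0.009112 mol.
mass of NaHCO3 = 0.009112 x 84.01 = 0.7655 g.
% purity = 0.7655 / 0.8601 x 100 = 89.0%.

89.0%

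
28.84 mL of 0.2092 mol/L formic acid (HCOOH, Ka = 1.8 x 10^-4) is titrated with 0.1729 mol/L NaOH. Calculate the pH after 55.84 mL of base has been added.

12.63

n(acid) = 0.2092 x 0.02884 = 0.006033 mol; n(NaOH) added = 0.1729 x 0.05584 = 0.009655 mol.
Base is in excess by 0.009655 - 0.006033 = 0.003621 mol in a total volume of 0.08468 L.
[OH^-] = 0.003621/0.08468 = 0.04277 M, so pOH = 1.37 and pH = 14.00 - 1.37 = 12.63.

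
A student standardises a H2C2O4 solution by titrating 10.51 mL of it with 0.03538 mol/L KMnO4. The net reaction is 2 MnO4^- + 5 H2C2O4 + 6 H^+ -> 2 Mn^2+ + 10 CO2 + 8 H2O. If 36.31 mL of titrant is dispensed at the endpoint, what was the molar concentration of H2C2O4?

0.306 M

n(KMnO4) = 0.03538 x 0.03631 = 0.001285 mol.
From the balanced equation, 2 mol KMnO4 reacts with 5 mol H2C2O4, so n(H2C2O4) = 0.001285 x 5/2 = 0.003212 mol.
[H2C2O4] = 0.003212 / 0.01051 L = 0.306 M.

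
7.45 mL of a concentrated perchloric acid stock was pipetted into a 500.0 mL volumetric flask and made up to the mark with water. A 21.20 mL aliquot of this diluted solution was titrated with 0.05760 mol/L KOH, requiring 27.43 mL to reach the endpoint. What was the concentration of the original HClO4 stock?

5.00 M

n(KOH) = 0.05760 x 0.02743 = 0.001580 mol.
n(HClO4) in the aliquot = 0.001580 mol.
[diluted HClO4] = 0.001580 / 0.02120 = 0.07453 M.
Dilution factor = 500.0/7.450 = 67.11, so [stock] = 0.07453 x 67.11 = 5.00 M.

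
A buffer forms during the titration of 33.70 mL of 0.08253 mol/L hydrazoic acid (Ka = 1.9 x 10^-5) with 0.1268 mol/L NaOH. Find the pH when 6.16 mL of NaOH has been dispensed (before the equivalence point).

4.31

Initial n(HN3) = 0.08253 x 0.03370 = 0.002781 mol.
n(NaOH) added = 0.1268 x 0.006160 = 0.0007811 mol, converting that many moles of HN3 to N3-.
Remaining n(HN3) = 0.002000 mol; n(N3-) = 0.0007811 mol.
By Henderson-Hasselbalch, pH = pKa + log([A^-]/[HA]) = 4.72 + log(0.0007811/0.002000) = 4.72 + (-0.41) = 4.31.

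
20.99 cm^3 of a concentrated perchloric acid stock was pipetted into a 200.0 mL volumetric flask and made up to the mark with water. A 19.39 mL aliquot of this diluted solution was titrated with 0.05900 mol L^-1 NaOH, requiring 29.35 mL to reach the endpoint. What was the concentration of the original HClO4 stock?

n(NaOH) = 0.05900 x 0.02935 = 0.001732 mol.
n(HClO4) in the aliquot = 0.001732 mol.
[diluted HClO4] = 0.001732 / 0.01939 = 0.08931 M.
Dilution factor = 200.0/20.99 = 9.528, so [stock] = 0.08931 x 9.528 = 0.851 M.

0.851 M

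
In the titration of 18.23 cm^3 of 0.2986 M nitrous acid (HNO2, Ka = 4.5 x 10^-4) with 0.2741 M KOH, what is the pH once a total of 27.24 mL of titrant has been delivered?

n(acid) = 0.2986 x 0.01823 = 0.005443 mol; n(KOH) added = 0.2741 x 0.02724 = 0.007466 mol.
Base is in excess by 0.007466 - 0.005443 = 0.002023 mol in a total volume of 0.04547 L.
[OH^-] = 0.002023/0.04547 = 0.04449 M, so pOH = 1.35 and pH = 14.00 - 1.35 = 12.65.

12.65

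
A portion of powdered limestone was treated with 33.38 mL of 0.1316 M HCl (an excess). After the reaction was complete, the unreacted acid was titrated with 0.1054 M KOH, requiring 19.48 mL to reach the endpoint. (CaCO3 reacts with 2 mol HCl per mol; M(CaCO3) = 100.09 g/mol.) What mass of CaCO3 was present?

Total n(HCl) added = 0.1316 x 0.03338 = 0.004393 mol.
n(KOH) used = 0.1054 x 0.01948 = 0.002053 mol, which equals the excess n(HCl).
So n(HCl) consumed by the sample = 0.004393 - 0.002053 = 0.002340 mol.
n(CaCO3) = 0.002340 / 2 = 0.001170 mol.
mass = 0.001170 mol x 100.09 g/mol = 0.117 g.

0.117 g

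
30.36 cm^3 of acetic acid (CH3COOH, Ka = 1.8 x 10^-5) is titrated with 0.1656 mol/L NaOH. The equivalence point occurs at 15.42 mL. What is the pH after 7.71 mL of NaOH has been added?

4.74

7.71 mL is exactly half the equivalence volume (15.42/2), i.e. the half-equivalence point.
There, n(HA) = n(A^-), so pH = pKa = -log(1.8 x 10^-5) = 4.74.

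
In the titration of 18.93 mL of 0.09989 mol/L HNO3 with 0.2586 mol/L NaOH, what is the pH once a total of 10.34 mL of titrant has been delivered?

12.43

n(acid) = 0.09989 x 0.01893 = 0.001891 mol; n(NaOH) added = 0.2586 x 0.01034 = 0.002674 mol.
Base is in excess by 0.002674 - 0.001891 = 0.0007830 mol in a total volume of 0.02927 L.
[OH^-] = 0.0007830/0.02927 = 0.02675 M, so pOH = 1.57 and pH = 14.00 - 1.57 = 12.43.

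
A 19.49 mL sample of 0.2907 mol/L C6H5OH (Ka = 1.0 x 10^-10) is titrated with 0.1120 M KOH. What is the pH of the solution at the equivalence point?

n(C6H5OH) = 0.2907 x 0.01949 = 0.005666 mol; V(KOH) at equivalence = 0.005666/0.1120 = 0.05059 L.
At equivalence all the acid is converted to C6H5O-; total volume = 0.01949 + 0.05059 = 0.07008 L, so [C6H5O-] = 0.005666/0.07008 = 0.08085 M.
Kb = Kw/Ka = 1.0e-14 / 1.0 x 10^-10 = 0.000100.
[OH^-] = sqrt(Kb x [C6H5O-]) = sqrt(0.000100 x 0.08085) = 0.00284 M.
pOH = 2.55, so pH = 14.00 - 2.55 = 11.45.

11.45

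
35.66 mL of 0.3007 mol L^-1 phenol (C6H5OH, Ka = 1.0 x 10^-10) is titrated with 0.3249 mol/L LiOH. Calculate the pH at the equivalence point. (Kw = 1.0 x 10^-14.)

11.60

n(C6H5OH) = 0.3007 x 0.03566 = 0.01072 mol; V(LiOH) at equivalence = 0.01072/0.3249 = 0.03300 L.
At equivalence all the acid is converted to C6H5O-; total volume = 0.03566 + 0.03300 = 0.06866 L, so [C6H5O-] = 0.01072/0.06866 = 0.1562 M.
Kb = Kw/Ka = 1.0e-14 / 1.0 x 10^-10 = 0.000100.
[OH^-] = sqrt(Kb x [C6H5O-]) = sqrt(0.000100 x 0.1562) = 0.00395 M.
pOH = 2.40, so pH = 14.00 - 2.40 = 11.60.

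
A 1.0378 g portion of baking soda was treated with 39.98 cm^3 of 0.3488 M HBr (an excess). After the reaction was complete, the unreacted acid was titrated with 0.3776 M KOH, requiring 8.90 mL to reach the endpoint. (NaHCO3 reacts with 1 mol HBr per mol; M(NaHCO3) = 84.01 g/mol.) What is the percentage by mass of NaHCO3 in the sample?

85.7%

Total n(HBr) added = 0.3488 x 0.03998 = 0.01395 mol.
n(KOH) used = 0.3776 x 0.008900 = 0.003361 mol, which equals the excess n(HBr).
So n(HBr) consumed by the sample = 0.01395 - 0.003361 = 0.01058 mol.
n(NaHCO3) = 0.01058 / 1 = 0.01058 mol.
mass NaHCO3 = 0.01058 x 84.01 = 0.8892 g, so %NaHCO3 = 0.8892/1.0378 x 100 = 85.7%.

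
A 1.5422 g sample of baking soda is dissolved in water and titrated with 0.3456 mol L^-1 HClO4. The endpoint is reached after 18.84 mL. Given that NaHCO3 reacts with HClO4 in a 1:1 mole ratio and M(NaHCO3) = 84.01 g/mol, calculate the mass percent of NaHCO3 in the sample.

35.5%

n(HClO4) = 0.3456 x 0.01884 = 0.006511 mol.
n(NaHCO3) = 0.006511 / 1 = 0.006511 mol.
mass of NaHCO3 = 0.006511 x 84.01 = 0.5470 g.
% purity = 0.5470 / 1.5422 x 100 = 35.5%.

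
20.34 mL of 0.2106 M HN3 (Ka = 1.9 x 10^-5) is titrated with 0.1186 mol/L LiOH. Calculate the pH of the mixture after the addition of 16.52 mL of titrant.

Initial n(HN3) = 0.2106 x 0.02034 = 0.004284 mol.
n(LiOH) added = 0.1186 x 0.01652 = 0.001959 mol, converting that many moles of HN3 to N3-.
Remaining n(HN3) = 0.002324 mol; n(N3-) = 0.001959 mol.
By Henderson-Hasselbalch, pH = pKa + log([A^-]/[HA]) = 4.72 + log(0.001959/0.002324) = 4.72 + (-0.07) = 4.65.

4.65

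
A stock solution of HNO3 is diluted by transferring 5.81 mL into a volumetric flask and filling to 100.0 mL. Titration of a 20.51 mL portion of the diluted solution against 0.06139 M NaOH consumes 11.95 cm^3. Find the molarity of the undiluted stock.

n(NaOH) = 0.06139 x 0.01195 = 0.0007336 mol.
n(HNO3) in the aliquot = 0.0007336 mol.
[diluted HNO3] = 0.0007336 / 0.02051 = 0.03577 M.
Dilution factor = 100.0/5.810 = 17.21, so [stock] = 0.03577 x 17.21 = 0.616 M.

0.616 M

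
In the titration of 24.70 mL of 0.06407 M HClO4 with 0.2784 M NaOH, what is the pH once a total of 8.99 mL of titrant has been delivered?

n(acid) = 0.06407 x 0.02470 = 0.001583 mol; n(NaOH) added = 0.2784 x 0.008990 = 0.002503 mol.
Base is in excess by 0.002503 - 0.001583 = 0.0009203 mol in a total volume of 0.03369 L.
[OH^-] = 0.0009203/0.03369 = 0.02732 M, so pOH = 1.56 and pH = 14.00 - 1.56 = 12.44.

12.44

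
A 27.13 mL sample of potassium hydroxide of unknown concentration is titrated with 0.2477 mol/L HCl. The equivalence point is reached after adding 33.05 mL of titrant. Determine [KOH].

n(HCl) delivered = 0.2477 x 0.03305 = 0.008186 mol.
For a 1:1 reaction, n(KOH) = 0.008186 mol.
[KOH] = 0.008186 mol / 0.02713 L = 0.302 M.

0.302 M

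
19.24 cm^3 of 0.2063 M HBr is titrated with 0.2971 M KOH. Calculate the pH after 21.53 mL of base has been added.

n(acid) = 0.2063 x 0.01924 = 0.003969 mol; n(KOH) added = 0.2971 x 0.02153 = 0.006397 mol.
Base is in excess by 0.006397 - 0.003969 = 0.002427 mol in a total volume of 0.04077 L.
[OH^-] = 0.002427/0.04077 = 0.05954 M, so pOH = 1.23 and pH = 14.00 - 1.23 = 12.77.

12.77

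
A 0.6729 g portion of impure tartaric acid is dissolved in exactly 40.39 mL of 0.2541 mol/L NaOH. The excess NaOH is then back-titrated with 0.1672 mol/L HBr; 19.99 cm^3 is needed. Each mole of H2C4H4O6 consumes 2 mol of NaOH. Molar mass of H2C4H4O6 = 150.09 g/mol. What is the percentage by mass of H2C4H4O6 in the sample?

Total n(NaOH) added = 0.2541 x 0.04039 = 0.01026 mol.
n(HBr) used = 0.1672 x 0.01999 = 0.003342 mol, which equals the excess n(NaOH).
So n(NaOH) consumed by the sample = 0.01026 - 0.003342 = 0.006921 mol.
n(H2C4H4O6) = 0.006921 / 2 = 0.003460 mol.
mass H2C4H4O6 = 0.003460 x 150.09 = 0.5194 g, so %H2C4H4O6 = 0.5194/0.6729 x 100 = 77.2%.

77.2%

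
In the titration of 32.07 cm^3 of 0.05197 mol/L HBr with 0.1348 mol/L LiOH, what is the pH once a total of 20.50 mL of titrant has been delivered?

12.32

n(acid) = 0.05197 x 0.03207 = 0.001667 mol; n(LiOH) added = 0.1348 x 0.02050 = 0.002763 mol.
Base is in excess by 0.002763 - 0.001667 = 0.001097 mol in a total volume of 0.05257 L.
[OH^-] = 0.001097/0.05257 = 0.02086 M, so pOH = 1.68 and pH = 14.00 - 1.68 = 12.32.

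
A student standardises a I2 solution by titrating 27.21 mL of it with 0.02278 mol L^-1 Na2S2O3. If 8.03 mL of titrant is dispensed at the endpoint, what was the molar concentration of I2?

n(Na2S2O3) = 0.02278 x 0.008030 = 0.0001829 mol.
From the balanced equation, 2 mol Na2S2O3 reacts with 1 mol I2, so n(I2) = 0.0001829 x 1/2 = 9.146e-5 mol.
[I2] = 9.146e-5 / 0.02721 L = 0.00336 M.

0.00336 M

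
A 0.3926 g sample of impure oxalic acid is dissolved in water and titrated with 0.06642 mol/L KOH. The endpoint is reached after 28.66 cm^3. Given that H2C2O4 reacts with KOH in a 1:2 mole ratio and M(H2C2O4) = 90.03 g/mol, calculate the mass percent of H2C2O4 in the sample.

21.8%

n(KOH) = 0.06642 x 0.02866 = 0.001904 mol.
n(H2C2O4) = 0.001904 / 2 = 0.0009518 mol.
mass of H2C2O4 = 0.0009518 x 90.03 = 0.08569 g.
% purity = 0.08569 / 0.3926 x 100 = 21.8%.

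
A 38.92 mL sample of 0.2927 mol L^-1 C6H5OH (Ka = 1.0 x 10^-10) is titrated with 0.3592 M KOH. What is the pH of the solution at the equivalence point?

11.60

n(C6H5OH) = 0.2927 x 0.03892 = 0.01139 mol; V(KOH) at equivalence = 0.01139/0.3592 = 0.03171 L.
At equivalence all the acid is converted to C6H5O-; total volume = 0.03892 + 0.03171 = 0.07063 L, so [C6H5O-] = 0.01139/0.07063 = 0.1613 M.
Kb = Kw/Ka = 1.0e-14 / 1.0 x 10^-10 = 0.000100.
[OH^-] = sqrt(Kb x [C6H5O-]) = sqrt(0.000100 x 0.1613) = 0.00402 M.
pOH = 2.40, so pH = 14.00 - 2.40 = 11.60.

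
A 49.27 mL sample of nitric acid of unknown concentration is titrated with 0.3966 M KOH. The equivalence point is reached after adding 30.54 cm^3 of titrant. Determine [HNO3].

n(KOH) delivered = 0.3966 x 0.03054 = 0.01211 mol.
For a 1:1 reaction, n(HNO3) = 0.01211 mol.
[HNO3] = 0.01211 mol / 0.04927 L = 0.246 M.

0.246 M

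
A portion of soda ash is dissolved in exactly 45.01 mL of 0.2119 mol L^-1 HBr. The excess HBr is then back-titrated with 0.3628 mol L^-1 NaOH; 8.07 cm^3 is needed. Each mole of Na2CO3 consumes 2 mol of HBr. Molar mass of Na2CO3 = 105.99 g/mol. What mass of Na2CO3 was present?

Total n(HBr) added = 0.2119 x 0.04501 = 0.009538 mol.
n(NaOH) used = 0.3628 x 0.008070 = 0.002928 mol, which equals the excess n(HBr).
So n(HBr) consumed by the sample = 0.009538 - 0.002928 = 0.006610 mol.
n(Na2CO3) = 0.006610 / 2 = 0.003305 mol.
mass = 0.003305 mol x 105.99 g/mol = 0.350 g.

0.350 g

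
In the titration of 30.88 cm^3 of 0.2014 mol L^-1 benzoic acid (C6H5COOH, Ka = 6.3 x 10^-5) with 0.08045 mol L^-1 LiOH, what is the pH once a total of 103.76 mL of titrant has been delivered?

n(acid) = 0.2014 x 0.03088 = 0.006219 mol; n(LiOH) added = 0.08045 x 0.1038 = 0.008347 mol.
Base is in excess by 0.008347 - 0.006219 = 0.002128 mol in a total volume of 0.1346 L.
[OH^-] = 0.002128/0.1346 = 0.01581 M, so pOH = 1.80 and pH = 14.00 - 1.80 = 12.20.

12.20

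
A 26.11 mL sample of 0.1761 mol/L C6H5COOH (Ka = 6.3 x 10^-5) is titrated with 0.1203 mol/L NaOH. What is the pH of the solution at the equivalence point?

8.53

n(C6H5COOH) = 0.1761 x 0.02611 = 0.004598 mol; V(NaOH) at equivalence = 0.004598/0.1203 = 0.03822 L.
At equivalence all the acid is converted to C6H5COO-; total volume = 0.02611 + 0.03822 = 0.06433 L, so [C6H5COO-] = 0.004598/0.06433 = 0.07147 M.
Kb = Kw/Ka = 1.0e-14 / 6.3 x 10^-5 = 1.59e-10.
[OH^-] = sqrt(Kb x [C6H5COO-]) = sqrt(1.59e-10 x 0.07147) = 3.37e-6 M.
pOH = 5.47, so pH = 14.00 - 5.47 = 8.53.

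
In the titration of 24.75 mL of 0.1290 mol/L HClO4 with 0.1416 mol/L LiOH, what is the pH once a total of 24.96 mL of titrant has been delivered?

n(acid) = 0.1290 x 0.02475 = 0.003193 mol; n(LiOH) added = 0.1416 x 0.02496 = 0.003534 mol.
Base is in excess by 0.003534 - 0.003193 = 0.0003416 mol in a total volume of 0.04971 L.
[OH^-] = 0.0003416/0.04971 = 0.006872 M, so pOH = 2.16 and pH = 14.00 - 2.16 = 11.84.

11.84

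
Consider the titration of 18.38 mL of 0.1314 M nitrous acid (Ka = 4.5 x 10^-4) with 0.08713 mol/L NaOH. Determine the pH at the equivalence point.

n(HNO2) = 0.1314 x 0.01838 = 0.002415 mol; V(NaOH) at equivalence = 0.002415/0.08713 = 0.02772 L.
At equivalence all the acid is converted to NO2-; total volume = 0.01838 + 0.02772 = 0.04610 L, so [NO2-] = 0.002415/0.04610 = 0.05239 M.
Kb = Kw/Ka = 1.0e-14 / 4.5 x 10^-4 = 2.22e-11.
[OH^-] = sqrt(Kb x [NO2-]) = sqrt(2.22e-11 x 0.05239) = 1.08e-6 M.
pOH = 5.97, so pH = 14.00 - 5.97 = 8.03.

8.03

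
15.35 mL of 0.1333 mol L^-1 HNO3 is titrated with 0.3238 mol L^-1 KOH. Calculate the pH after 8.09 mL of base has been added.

12.39

n(acid) = 0.1333 x 0.01535 = 0.002046 mol; n(KOH) added = 0.3238 x 0.008090 = 0.002620 mol.
Base is in excess by 0.002620 - 0.002046 = 0.0005734 mol in a total volume of 0.02344 L.
[OH^-] = 0.0005734/0.02344 = 0.02446 M, so pOH = 1.61 and pH = 14.00 - 1.61 = 12.39.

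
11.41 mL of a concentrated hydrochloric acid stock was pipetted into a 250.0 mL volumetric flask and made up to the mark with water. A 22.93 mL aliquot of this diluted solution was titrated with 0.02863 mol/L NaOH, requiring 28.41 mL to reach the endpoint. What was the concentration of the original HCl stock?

0.777 M

n(NaOH) = 0.02863 x 0.02841 = 0.0008134 mol.
n(HCl) in the aliquot = 0.0008134 mol.
[diluted HCl] = 0.0008134 / 0.02293 = 0.03547 M.
Dilution factor = 250.0/11.41 = 21.91, so [stock] = 0.03547 x 21.91 = 0.777 M.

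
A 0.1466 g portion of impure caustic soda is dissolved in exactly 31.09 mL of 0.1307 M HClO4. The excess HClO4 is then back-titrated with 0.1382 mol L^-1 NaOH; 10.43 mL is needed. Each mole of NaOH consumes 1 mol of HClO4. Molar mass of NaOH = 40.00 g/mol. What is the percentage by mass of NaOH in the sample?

71.5%

Total n(HClO4) added = 0.1307 x 0.03109 = 0.004063 mol.
n(NaOH) used = 0.1382 x 0.01043 = 0.001441 mol, which equals the excess n(HClO4).
So n(HClO4) consumed by the sample = 0.004063 - 0.001441 = 0.002622 mol.
n(NaOH) = 0.002622 / 1 = 0.002622 mol.
mass NaOH = 0.002622 x 40.00 = 0.1049 g, so %NaOH = 0.1049/0.1466 x 100 = 71.5%.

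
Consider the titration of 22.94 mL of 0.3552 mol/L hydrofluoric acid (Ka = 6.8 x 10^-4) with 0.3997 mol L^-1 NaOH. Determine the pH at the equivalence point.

8.22

n(HF) = 0.3552 x 0.02294 = 0.008148 mol; V(NaOH) at equivalence = 0.008148/0.3997 = 0.02039 L.
At equivalence all the acid is converted to F-; total volume = 0.02294 + 0.02039 = 0.04333 L, so [F-] = 0.008148/0.04333 = 0.1881 M.
Kb = Kw/Ka = 1.0e-14 / 6.8 x 10^-4 = 1.47e-11.
[OH^-] = sqrt(Kb x [F-]) = sqrt(1.47e-11 x 0.1881) = 1.66e-6 M.
pOH = 5.78, so pH = 14.00 - 5.78 = 8.22.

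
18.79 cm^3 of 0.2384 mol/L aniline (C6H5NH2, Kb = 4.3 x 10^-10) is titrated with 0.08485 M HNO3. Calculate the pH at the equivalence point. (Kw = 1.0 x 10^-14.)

2.92

n(C6H5NH2) = 0.2384 x 0.01879 = 0.004480 mol; V(HNO3) at equivalence = 0.004480/0.08485 = 0.05279 L.
At equivalence the base is fully converted to C6H5NH3+; total volume = 0.07158 L, so [C6H5NH3+] = 0.004480/0.07158 = 0.06258 M.
Ka(C6H5NH3+) = Kw/Kb = 1.0e-14 / 4.3 x 10^-10 = 2.33e-5.
[H^+] = sqrt(Ka x [C6H5NH3+]) = sqrt(2.33e-5 x 0.06258) = 0.00121 M.
pH = -log(0.00121) = 2.92.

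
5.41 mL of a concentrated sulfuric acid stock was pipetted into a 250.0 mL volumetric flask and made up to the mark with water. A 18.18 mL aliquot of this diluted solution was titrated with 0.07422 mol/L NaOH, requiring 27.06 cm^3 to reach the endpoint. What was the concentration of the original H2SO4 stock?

2.55 M

n(NaOH) = 0.07422 x 0.02706 = 0.002008 mol.
n(H2SO4) in the aliquot = 0.002008 x 1/2 = 0.001004 mol.
[diluted H2SO4] = 0.001004 / 0.01818 = 0.05524 M.
Dilution factor = 250.0/5.410 = 46.21, so [stock] = 0.05524 x 46.21 = 2.55 M.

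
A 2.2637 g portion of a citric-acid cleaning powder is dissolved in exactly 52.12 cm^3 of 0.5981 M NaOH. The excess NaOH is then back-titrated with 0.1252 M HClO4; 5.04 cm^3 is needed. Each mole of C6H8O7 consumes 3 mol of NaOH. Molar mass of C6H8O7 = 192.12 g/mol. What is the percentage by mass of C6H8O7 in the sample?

Total n(NaOH) added = 0.5981 x 0.05212 = 0.03117 mol.
n(HClO4) used = 0.1252 x 0.005040 = 0.0006310 mol, which equals the excess n(NaOH).
So n(NaOH) consumed by the sample = 0.03117 - 0.0006310 = 0.03054 mol.
n(C6H8O7) = 0.03054 / 3 = 0.01018 mol.
mass C6H8O7 = 0.01018 x 192.12 = 1.956 g, so %C6H8O7 = 1.956/2.2637 x 100 = 86.4%.

86.4%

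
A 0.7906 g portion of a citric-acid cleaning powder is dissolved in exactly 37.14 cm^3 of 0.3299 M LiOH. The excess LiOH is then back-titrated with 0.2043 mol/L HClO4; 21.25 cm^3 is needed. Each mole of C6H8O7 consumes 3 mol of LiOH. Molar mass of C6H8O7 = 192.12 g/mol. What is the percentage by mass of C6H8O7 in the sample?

Total n(LiOH) added = 0.3299 x 0.03714 = 0.01225 mol.
n(HClO4) used = 0.2043 x 0.02125 = 0.004341 mol, which equals the excess n(LiOH).
So n(LiOH) consumed by the sample = 0.01225 - 0.004341 = 0.007911 mol.
n(C6H8O7) = 0.007911 / 3 = 0.002637 mol.
mass C6H8O7 = 0.002637 x 192.12 = 0.5066 g, so %C6H8O7 = 0.5066/0.7906 x 100 = 64.1%.

64.1%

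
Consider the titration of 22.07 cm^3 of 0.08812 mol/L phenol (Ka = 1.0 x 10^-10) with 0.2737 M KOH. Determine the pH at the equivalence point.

11.41

n(C6H5OH) = 0.08812 x 0.02207 = 0.001945 mol; V(KOH) at equivalence = 0.001945/0.2737 = 0.007106 L.
At equivalence all the acid is converted to C6H5O-; total volume = 0.02207 + 0.007106 = 0.02918 L, so [C6H5O-] = 0.001945/0.02918 = 0.06666 M.
Kb = Kw/Ka = 1.0e-14 / 1.0 x 10^-10 = 0.000100.
[OH^-] = sqrt(Kb x [C6H5O-]) = sqrt(0.000100 x 0.06666) = 0.00258 M.
pOH = 2.59, so pH = 14.00 - 2.59 = 11.41.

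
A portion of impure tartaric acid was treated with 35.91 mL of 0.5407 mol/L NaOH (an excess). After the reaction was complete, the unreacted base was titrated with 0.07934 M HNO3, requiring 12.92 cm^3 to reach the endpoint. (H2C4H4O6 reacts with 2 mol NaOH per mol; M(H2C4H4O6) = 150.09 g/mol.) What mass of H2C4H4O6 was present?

1.38 g

Total n(NaOH) added = 0.5407 x 0.03591 = 0.01942 mol.
n(HNO3) used = 0.07934 x 0.01292 = 0.001025 mol, which equals the excess n(NaOH).
So n(NaOH) consumed by the sample = 0.01942 - 0.001025 = 0.01839 mol.
n(H2C4H4O6) = 0.01839 / 2 = 0.009196 mol.
mass = 0.009196 mol x 150.09 g/mol = 1.38 g.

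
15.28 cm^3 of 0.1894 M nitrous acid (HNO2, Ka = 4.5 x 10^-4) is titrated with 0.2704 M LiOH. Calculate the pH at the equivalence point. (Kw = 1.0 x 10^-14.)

n(HNO2) = 0.1894 x 0.01528 = 0.002894 mol; V(LiOH) at equivalence = 0.002894/0.2704 = 0.01070 L.
At equivalence all the acid is converted to NO2-; total volume = 0.01528 + 0.01070 = 0.02598 L, so [NO2-] = 0.002894/0.02598 = 0.1114 M.
Kb = Kw/Ka = 1.0e-14 / 4.5 x 10^-4 = 2.22e-11.
[OH^-] = sqrt(Kb x [NO2-]) = sqrt(2.22e-11 x 0.1114) = 1.57e-6 M.
pOH = 5.80, so pH = 14.00 - 5.80 = 8.20.

8.20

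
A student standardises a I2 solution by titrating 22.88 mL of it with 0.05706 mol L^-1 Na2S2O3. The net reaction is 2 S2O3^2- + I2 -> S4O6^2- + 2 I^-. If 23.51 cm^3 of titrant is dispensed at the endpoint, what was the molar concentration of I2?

n(Na2S2O3) = 0.05706 x 0.02351 = 0.001341 mol.
From the balanced equation, 2 mol Na2S2O3 reacts with 1 mol I2, so n(I2) = 0.001341 x 1/2 = 0.0006707 mol.
[I2] = 0.0006707 / 0.02288 L = 0.0293 M.

0.0293 M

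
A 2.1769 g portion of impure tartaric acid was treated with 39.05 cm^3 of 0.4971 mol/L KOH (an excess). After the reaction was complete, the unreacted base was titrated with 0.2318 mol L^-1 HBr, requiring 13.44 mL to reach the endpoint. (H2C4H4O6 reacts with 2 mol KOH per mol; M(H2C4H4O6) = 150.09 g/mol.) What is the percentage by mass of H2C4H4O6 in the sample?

Total n(KOH) added = 0.4971 x 0.03905 = 0.01941 mol.
n(HBr) used = 0.2318 x 0.01344 = 0.003115 mol, which equals the excess n(KOH).
So n(KOH) consumed by the sample = 0.01941 - 0.003115 = 0.01630 mol.
n(H2C4H4O6) = 0.01630 / 2 = 0.008148 mol.
mass H2C4H4O6 = 0.008148 x 150.09 = 1.223 g, so %H2C4H4O6 = 1.223/2.1769 x 100 = 56.2%.

56.2%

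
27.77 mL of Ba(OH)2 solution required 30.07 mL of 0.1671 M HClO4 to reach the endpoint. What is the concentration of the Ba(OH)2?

n(HClO4) delivered = 0.1671 x 0.03007 = 0.005025 mol.
The reaction is 1 Ba(OH)2 + 2 HClO4, so n(Ba(OH)2) = 0.005025 x 1/2 = 0.002512 mol.
[Ba(OH)2] = 0.002512 mol / 0.02777 L = 0.0905 M.

0.0905 M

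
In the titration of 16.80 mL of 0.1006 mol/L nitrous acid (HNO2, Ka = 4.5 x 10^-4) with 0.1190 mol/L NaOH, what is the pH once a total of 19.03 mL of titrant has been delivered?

n(acid) = 0.1006 x 0.01680 = 0.001690 mol; n(NaOH) added = 0.1190 x 0.01903 = 0.002265 mol.
Base is in excess by 0.002265 - 0.001690 = 0.0005745 mol in a total volume of 0.03583 L.
[OH^-] = 0.0005745/0.03583 = 0.01603 M, so pOH = 1.79 and pH = 14.00 - 1.79 = 12.21.

12.21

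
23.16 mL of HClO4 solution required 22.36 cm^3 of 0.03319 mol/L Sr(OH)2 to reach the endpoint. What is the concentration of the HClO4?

0.0641 M

n(Sr(OH)2) delivered = 0.03319 x 0.02236 = 0.0007421 mol.
The reaction is 2 HClO4 + 1 Sr(OH)2, so n(HClO4) = 0.0007421 x 2/1 = 0.001484 mol.
[HClO4] = 0.001484 mol / 0.02316 L = 0.0641 M.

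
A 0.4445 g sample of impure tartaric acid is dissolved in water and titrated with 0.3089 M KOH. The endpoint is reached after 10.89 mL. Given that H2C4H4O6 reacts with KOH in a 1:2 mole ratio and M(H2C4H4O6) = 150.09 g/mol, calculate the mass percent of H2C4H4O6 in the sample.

n(KOH) = 0.3089 x 0.01089 = 0.003364 mol.
n(H2C4H4O6) = 0.003364 / 2 = 0.001682 mol.
mass of H2C4H4O6 = 0.001682 x 150.09 = 0.2524 g.
% purity = 0.2524 / 0.4445 x 100 = 56.8%.

56.8%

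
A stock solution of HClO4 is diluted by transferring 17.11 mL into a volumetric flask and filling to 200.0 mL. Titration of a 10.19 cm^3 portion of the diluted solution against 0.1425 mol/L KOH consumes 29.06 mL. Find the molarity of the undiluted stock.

4.75 M

n(KOH) = 0.1425 x 0.02906 = 0.004141 mol.
n(HClO4) in the aliquot = 0.004141 mol.
[diluted HClO4] = 0.004141 / 0.01019 = 0.4064 M.
Dilution factor = 200.0/17.11 = 11.69, so [stock] = 0.4064 x 11.69 = 4.75 M.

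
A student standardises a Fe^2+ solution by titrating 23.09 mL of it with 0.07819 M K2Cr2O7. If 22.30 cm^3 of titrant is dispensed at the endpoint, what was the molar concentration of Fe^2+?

0.453 M

n(K2Cr2O7) = 0.07819 x 0.02230 = 0.001744 mol.
From the balanced equation, 1 mol K2Cr2O7 reacts with 6 mol Fe^2+, so n(Fe^2+) = 0.001744 x 6/1 = 0.01046 mol.
[Fe^2+] = 0.01046 / 0.02309 L = 0.453 M.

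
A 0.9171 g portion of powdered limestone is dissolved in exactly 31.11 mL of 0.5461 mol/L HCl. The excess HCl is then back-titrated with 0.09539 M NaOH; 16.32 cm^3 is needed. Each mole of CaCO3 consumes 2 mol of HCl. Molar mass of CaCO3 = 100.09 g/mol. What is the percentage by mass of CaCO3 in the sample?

Total n(HCl) added = 0.5461 x 0.03111 = 0.01699 mol.
n(NaOH) used = 0.09539 x 0.01632 = 0.001557 mol, which equals the excess n(HCl).
So n(HCl) consumed by the sample = 0.01699 - 0.001557 = 0.01543 mol.
n(CaCO3) = 0.01543 / 2 = 0.007716 mol.
mass CaCO3 = 0.007716 x 100.09 = 0.7723 g, so %CaCO3 = 0.7723/0.9171 x 100 = 84.2%.

84.2%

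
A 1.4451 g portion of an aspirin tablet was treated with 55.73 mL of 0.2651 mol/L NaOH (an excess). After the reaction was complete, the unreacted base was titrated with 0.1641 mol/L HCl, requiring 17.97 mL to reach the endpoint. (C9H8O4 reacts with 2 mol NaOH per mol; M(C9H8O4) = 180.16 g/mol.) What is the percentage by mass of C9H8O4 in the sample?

Total n(NaOH) added = 0.2651 x 0.05573 = 0.01477 mol.
n(HCl) used = 0.1641 x 0.01797 = 0.002949 mol, which equals the excess n(NaOH).
So n(NaOH) consumed by the sample = 0.01477 - 0.002949 = 0.01183 mol.
n(C9H8O4) = 0.01183 / 2 = 0.005913 mol.
mass C9H8O4 = 0.005913 x 180.16 = 1.065 g, so %C9H8O4 = 1.065/1.4451 x 100 = 73.7%.

73.7%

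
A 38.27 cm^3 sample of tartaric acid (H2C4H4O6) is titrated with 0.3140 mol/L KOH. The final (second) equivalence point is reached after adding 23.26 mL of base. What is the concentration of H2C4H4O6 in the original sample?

n(KOH) = 0.3140 x 0.02326 = 0.007304 mol.
At the final (second) equivalence point, 2 mol OH^- react per mol H2C4H4O6, so n(H2C4H4O6) = 0.007304 / 2 = 0.003652 mol.
[H2C4H4O6] = 0.003652 / 0.03827 L = 0.0954 M.

0.0954 M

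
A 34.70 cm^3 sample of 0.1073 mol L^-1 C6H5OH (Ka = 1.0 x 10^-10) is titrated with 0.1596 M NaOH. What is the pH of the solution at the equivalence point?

n(C6H5OH) = 0.1073 x 0.03470 = 0.003723 mol; V(NaOH) at equivalence = 0.003723/0.1596 = 0.02333 L.
At equivalence all the acid is converted to C6H5O-; total volume = 0.03470 + 0.02333 = 0.05803 L, so [C6H5O-] = 0.003723/0.05803 = 0.06416 M.
Kb = Kw/Ka = 1.0e-14 / 1.0 x 10^-10 = 0.000100.
[OH^-] = sqrt(Kb x [C6H5O-]) = sqrt(0.000100 x 0.06416) = 0.00253 M.
pOH = 2.60, so pH = 14.00 - 2.60 = 11.40.

11.40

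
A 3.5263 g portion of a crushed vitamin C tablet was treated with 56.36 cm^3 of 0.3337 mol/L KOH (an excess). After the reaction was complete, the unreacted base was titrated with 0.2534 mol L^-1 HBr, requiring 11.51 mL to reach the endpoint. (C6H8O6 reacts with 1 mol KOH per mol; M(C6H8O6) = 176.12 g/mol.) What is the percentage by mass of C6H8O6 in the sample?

Total n(KOH) added = 0.3337 x 0.05636 = 0.01881 mol.
n(HBr) used = 0.2534 x 0.01151 = 0.002917 mol, which equals the excess n(KOH).
So n(KOH) consumed by the sample = 0.01881 - 0.002917 = 0.01589 mol.
n(C6H8O6) = 0.01589 / 1 = 0.01589 mol.
mass C6H8O6 = 0.01589 x 176.12 = 2.799 g, so %C6H8O6 = 2.799/3.5263 x 100 = 79.4%.

79.4%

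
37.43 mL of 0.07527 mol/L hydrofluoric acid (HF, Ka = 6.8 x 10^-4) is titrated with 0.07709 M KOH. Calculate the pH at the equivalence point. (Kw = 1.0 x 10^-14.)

7.87

n(HF) = 0.07527 x 0.03743 = 0.002817 mol; V(KOH) at equivalence = 0.002817/0.07709 = 0.03655 L.
At equivalence all the acid is converted to F-; total volume = 0.03743 + 0.03655 = 0.07398 L, so [F-] = 0.002817/0.07398 = 0.03808 M.
Kb = Kw/Ka = 1.0e-14 / 6.8 x 10^-4 = 1.47e-11.
[OH^-] = sqrt(Kb x [F-]) = sqrt(1.47e-11 x 0.03808) = 7.48e-7 M.
pOH = 6.13, so pH = 14.00 - 6.13 = 7.87.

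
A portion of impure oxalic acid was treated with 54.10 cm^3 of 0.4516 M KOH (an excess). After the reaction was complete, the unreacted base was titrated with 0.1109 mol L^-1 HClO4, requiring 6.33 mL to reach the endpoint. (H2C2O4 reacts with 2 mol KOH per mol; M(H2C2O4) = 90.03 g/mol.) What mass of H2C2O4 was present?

1.07 g

Total n(KOH) added = 0.4516 x 0.05410 = 0.02443 mol.
n(HClO4) used = 0.1109 x 0.006330 = 0.0007020 mol, which equals the excess n(KOH).
So n(KOH) consumed by the sample = 0.02443 - 0.0007020 = 0.02373 mol.
n(H2C2O4) = 0.02373 / 2 = 0.01186 mol.
mass = 0.01186 mol x 90.03 g/mol = 1.07 g.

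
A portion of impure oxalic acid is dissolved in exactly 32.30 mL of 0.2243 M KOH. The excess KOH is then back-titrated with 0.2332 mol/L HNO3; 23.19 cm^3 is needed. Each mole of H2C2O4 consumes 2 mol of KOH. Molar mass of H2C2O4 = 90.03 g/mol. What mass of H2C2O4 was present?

Total n(KOH) added = 0.2243 x 0.03230 = 0.007245 mol.
n(HNO3) used = 0.2332 x 0.02319 = 0.005408 mol, which equals the excess n(KOH).
So n(KOH) consumed by the sample = 0.007245 - 0.005408 = 0.001837 mol.
n(H2C2O4) = 0.001837 / 2 = 0.0009185 mol.
mass = 0.0009185 mol x 90.03 g/mol = 0.0827 g.

0.0827 g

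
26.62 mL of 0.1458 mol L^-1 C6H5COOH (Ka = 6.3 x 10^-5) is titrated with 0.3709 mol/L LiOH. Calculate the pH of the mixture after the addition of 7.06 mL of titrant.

Initial n(C6H5COOH) = 0.1458 x 0.02662 = 0.003881 mol.
n(LiOH) added = 0.3709 x 0.007060 = 0.002619 mol, converting that many moles of C6H5COOH to C6H5COO-.
Remaining n(C6H5COOH) = 0.001263 mol; n(C6H5COO-) = 0.002619 mol.
By Henderson-Hasselbalch, pH = pKa + log([A^-]/[HA]) = 4.20 + log(0.002619/0.001263) = 4.20 + (+0.32) = 4.52.

4.52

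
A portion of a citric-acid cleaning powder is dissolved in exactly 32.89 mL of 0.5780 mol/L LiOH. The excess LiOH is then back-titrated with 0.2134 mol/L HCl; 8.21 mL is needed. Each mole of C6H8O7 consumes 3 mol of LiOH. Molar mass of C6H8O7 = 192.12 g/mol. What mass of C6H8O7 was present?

Total n(LiOH) added = 0.5780 x 0.03289 = 0.01901 mol.
n(HCl) used = 0.2134 x 0.008210 = 0.001752 mol, which equals the excess n(LiOH).
So n(LiOH) consumed by the sample = 0.01901 - 0.001752 = 0.01726 mol.
n(C6H8O7) = 0.01726 / 3 = 0.005753 mol.
mass = 0.005753 mol x 192.12 g/mol = 1.11 g.

1.11 g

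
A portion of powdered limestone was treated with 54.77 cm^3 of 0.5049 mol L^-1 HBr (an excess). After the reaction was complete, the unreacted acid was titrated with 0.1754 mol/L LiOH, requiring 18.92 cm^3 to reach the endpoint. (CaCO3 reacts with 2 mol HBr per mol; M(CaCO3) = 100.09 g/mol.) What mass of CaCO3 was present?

Total n(HBr) added = 0.5049 x 0.05477 = 0.02765 mol.
n(LiOH) used = 0.1754 x 0.01892 = 0.003319 mol, which equals the excess n(HBr).
So n(HBr) consumed by the sample = 0.02765 - 0.003319 = 0.02433 mol.
n(CaCO3) = 0.02433 / 2 = 0.01217 mol.
mass = 0.01217 mol x 100.09 g/mol = 1.22 g.

1.22 g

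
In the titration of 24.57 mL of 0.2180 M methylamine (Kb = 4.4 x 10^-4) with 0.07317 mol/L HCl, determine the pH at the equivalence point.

5.95

n(CH3NH2) = 0.2180 x 0.02457 = 0.005356 mol; V(HCl) at equivalence = 0.005356/0.07317 = 0.07320 L.
At equivalence the base is fully converted to CH3NH3+; total volume = 0.09777 L, so [CH3NH3+] = 0.005356/0.09777 = 0.05478 M.
Ka(CH3NH3+) = Kw/Kb = 1.0e-14 / 4.4 x 10^-4 = 2.27e-11.
[H^+] = sqrt(Ka x [CH3NH3+]) = sqrt(2.27e-11 x 0.05478) = 1.12e-6 M.
pH = -log(1.12e-6) = 5.95.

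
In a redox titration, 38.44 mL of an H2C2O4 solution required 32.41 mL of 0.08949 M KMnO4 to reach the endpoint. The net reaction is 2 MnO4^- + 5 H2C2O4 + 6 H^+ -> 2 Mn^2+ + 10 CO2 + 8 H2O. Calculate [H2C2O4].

0.189 M

n(KMnO4) = 0.08949 x 0.03241 = 0.002900 mol.
From the balanced equation, 2 mol KMnO4 reacts with 5 mol H2C2O4, so n(H2C2O4) = 0.002900 x 5/2 = 0.007251 mol.
[H2C2O4] = 0.007251 / 0.03844 L = 0.189 M.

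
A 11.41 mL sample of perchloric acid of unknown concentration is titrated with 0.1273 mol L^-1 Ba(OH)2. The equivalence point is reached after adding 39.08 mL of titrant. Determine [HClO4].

n(Ba(OH)2) delivered = 0.1273 x 0.03908 = 0.004975 mol.
The reaction is 2 HClO4 + 1 Ba(OH)2, so n(HClO4) = 0.004975 x 2/1 = 0.009950 mol.
[HClO4] = 0.009950 mol / 0.01141 L = 0.872 M.

0.872 M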